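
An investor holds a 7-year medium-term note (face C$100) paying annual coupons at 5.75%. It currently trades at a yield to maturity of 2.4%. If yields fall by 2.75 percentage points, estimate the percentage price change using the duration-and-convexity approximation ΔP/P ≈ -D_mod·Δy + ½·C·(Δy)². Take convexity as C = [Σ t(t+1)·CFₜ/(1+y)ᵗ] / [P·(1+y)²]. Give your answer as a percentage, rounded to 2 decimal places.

+17.95%

With y = 0.024:
  t   CF        PV=CF/(1+0.024)^t    t·PV        t(t+1)·PV
  1         5.75         5.6152         5.6152          11.2305
  2         5.75         5.4836        10.9673          32.9018
  3         5.75         5.3551        16.0653          64.2613
  4         5.75         5.2296        20.9184         104.5919
  5         5.75         5.1070        25.5351         153.2108
  6         5.75         4.9873        29.9240         209.4679
  7       105.75        89.5737       627.0161       5,016.1291
  Σ                    121.3517       736.0414       5,591.7931
P = 121.3517; D_Mac = 6.06536 yrs; D_mod = 5.92320 yrs; C = 43.94460.
Duration effect: -5.92320 × (-0.0275) = +0.162888
Convexity effect: 0.5 × 43.94460 × (-0.0275)² = +0.0166166
ΔP/P ≈ +0.162888 + 0.0166166 = +0.179505 = +17.9505%.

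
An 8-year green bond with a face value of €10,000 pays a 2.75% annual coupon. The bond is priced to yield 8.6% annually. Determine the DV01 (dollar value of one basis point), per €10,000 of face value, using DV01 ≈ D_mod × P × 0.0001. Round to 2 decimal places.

Periodic yield y = 0.086.
  t   CF        PV=CF/(1+0.086)^t    t·PV
  1       275.00       253.2228       253.2228
  2       275.00       233.1702       466.3404
  3       275.00       214.7055       644.1166
  4       275.00       197.7031       790.8122
  5       275.00       182.0470       910.2351
  6       275.00       167.6308     1,005.7846
  7       275.00       154.3561     1,080.4930
  8    10,275.00     5,310.5956    42,484.7645
  Σ                  6,713.4311    47,635.7693
P = 6,713.4311; D_Mac = 7.09559 yrs; D_mod = 6.53369 yrs.
DV01 ≈ 6.53369 × 6,713.4311 × 0.0001 = 4.386351.

€4.39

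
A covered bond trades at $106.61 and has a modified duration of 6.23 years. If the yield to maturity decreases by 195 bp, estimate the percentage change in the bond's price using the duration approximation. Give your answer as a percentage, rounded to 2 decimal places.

Duration approximation: ΔP/P ≈ -D_mod · Δy = -6.23 × (-0.0195) = +0.121485.
As a percentage: +12.1485%.

+12.15%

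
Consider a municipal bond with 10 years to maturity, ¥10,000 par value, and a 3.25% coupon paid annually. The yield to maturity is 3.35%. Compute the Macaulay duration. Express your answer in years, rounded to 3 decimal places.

8.690 years

Periodic yield y = 0.0335. Discount each cash flow and weight by its year:
  t   CF        PV=CF/(1+0.0335)^t    t·PV
  1       325.00       314.4654       314.4654
  2       325.00       304.2723       608.5446
  3       325.00       294.4096       883.2287
  4       325.00       284.8665     1,139.4662
  5       325.00       275.6328     1,378.1642
  6       325.00       266.6984     1,600.1906
  7       325.00       258.0536     1,806.3755
  8       325.00       249.6891     1,997.5125
  9       325.00       241.5956     2,174.3605
  10   10,325.00     7,426.5182    74,265.1822
  Σ                  9,916.2016    86,167.4903
Price P = Σ PV = 9,916.2016.
Macaulay duration = Σ(t·PV) / P = 86,167.4903 / 9,916.2016 = 8.68957 years.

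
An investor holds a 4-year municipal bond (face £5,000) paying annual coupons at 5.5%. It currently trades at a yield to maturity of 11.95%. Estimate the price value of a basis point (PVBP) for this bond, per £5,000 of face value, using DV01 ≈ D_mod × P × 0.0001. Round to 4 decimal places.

Periodic yield y = 0.1195.
  t   CF        PV=CF/(1+0.1195)^t    t·PV
  1       275.00       245.6454       245.6454
  2       275.00       219.4242       438.8484
  3       275.00       196.0020       588.0059
  4     5,275.00     3,358.3509    13,433.4036
  Σ                  4,019.4224    14,705.9032
P = 4,019.4224; D_Mac = 3.65871 yrs; D_mod = 3.26816 yrs.
DV01 ≈ 3.26816 × 4,019.4224 × 0.0001 = 1.313614.

£1.3136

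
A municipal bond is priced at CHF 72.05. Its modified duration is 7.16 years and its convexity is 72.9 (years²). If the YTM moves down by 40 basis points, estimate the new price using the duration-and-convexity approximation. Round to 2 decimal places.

CHF 74.16

Duration effect: -D_mod·Δy = -7.16 × (-0.004) = +0.028640
Convexity effect: ½·C·(Δy)² = 0.5 × 72.9 × (-0.004)² = +0.0005832
ΔP/P ≈ +0.028640 + 0.0005832 = +0.0292232
New price ≈ 72.05 × (1 + 0.0292232) = 74.15553156.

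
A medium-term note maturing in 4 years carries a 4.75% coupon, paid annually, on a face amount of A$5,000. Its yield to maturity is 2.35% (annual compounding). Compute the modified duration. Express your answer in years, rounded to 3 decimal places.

3.662 years

Periodic yield y = 0.0235. First find Macaulay duration:
  t   CF        PV=CF/(1+0.0235)^t    t·PV
  1       237.50       232.0469       232.0469
  2       237.50       226.7190       453.4380
  3       237.50       221.5134       664.5403
  4     5,237.50     4,772.7935    19,091.1742
  Σ                  5,453.0729    20,441.1994
P = 5,453.0729; Macaulay duration = 20,441.1994 / 5,453.0729 = 3.74857 years.
Modified duration = D_Mac / (1 + y) = 3.74857 / 1.0235 = 3.66250 years.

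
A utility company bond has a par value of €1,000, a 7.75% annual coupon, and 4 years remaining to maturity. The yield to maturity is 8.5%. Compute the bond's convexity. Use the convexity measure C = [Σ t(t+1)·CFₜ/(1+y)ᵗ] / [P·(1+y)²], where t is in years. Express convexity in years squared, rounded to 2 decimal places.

14.64

With y = 0.085:
  t   CF        PV=CF/(1+0.085)^t    t·PV        t(t+1)·PV
  1        77.50        71.4286        71.4286         142.8571
  2        77.50        65.8328       131.6656         394.9967
  3        77.50        60.6754       182.0261         728.1045
  4     1,077.50       777.4963     3,109.9852      15,549.9258
  Σ                    975.4330     3,495.1054      16,815.8842
P = 975.4330.
Convexity = Σ t(t+1)·PV / [P·(1+y)²] = 16,815.8842 / (975.4330 × 1.177225) = 14.64410.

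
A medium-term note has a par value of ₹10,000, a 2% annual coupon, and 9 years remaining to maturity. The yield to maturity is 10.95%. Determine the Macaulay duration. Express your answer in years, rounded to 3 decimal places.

7.968 years

Periodic yield y = 0.1095. Discount each cash flow and weight by its year:
  t   CF        PV=CF/(1+0.1095)^t    t·PV
  1       200.00       180.2614       180.2614
  2       200.00       162.4708       324.9416
  3       200.00       146.4361       439.3082
  4       200.00       131.9838       527.9354
  5       200.00       118.9579       594.7897
  6       200.00       107.2176       643.3057
  7       200.00        96.6360       676.4519
  8       200.00        87.0987       696.7894
  9    10,200.00     4,003.6344    36,032.7096
  Σ                  5,034.6967    40,116.4930
Price P = Σ PV = 5,034.6967.
Macaulay duration = Σ(t·PV) / P = 40,116.4930 / 5,034.6967 = 7.96801 years.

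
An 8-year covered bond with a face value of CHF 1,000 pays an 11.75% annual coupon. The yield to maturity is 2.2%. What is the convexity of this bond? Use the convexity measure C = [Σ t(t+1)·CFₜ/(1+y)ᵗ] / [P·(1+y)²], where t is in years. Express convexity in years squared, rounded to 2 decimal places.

With y = 0.022:
  t   CF        PV=CF/(1+0.022)^t    t·PV        t(t+1)·PV
  1       117.50       114.9706       114.9706         229.9413
  2       117.50       112.4957       224.9915         674.9744
  3       117.50       110.0741       330.2223       1,320.8893
  4       117.50       107.7046       430.8184       2,154.0922
  5       117.50       105.3861       526.9306       3,161.5834
  6       117.50       103.1175       618.7052       4,330.9362
  7       117.50       100.8978       706.2844       5,650.2755
  8     1,117.50       938.9455     7,511.5637      67,604.0730
  Σ                  1,693.5920    10,464.4867      85,126.7652
P = 1,693.5920.
Convexity = Σ t(t+1)·PV / [P·(1+y)²] = 85,126.7652 / (1,693.5920 × 1.044484) = 48.12332.

48.12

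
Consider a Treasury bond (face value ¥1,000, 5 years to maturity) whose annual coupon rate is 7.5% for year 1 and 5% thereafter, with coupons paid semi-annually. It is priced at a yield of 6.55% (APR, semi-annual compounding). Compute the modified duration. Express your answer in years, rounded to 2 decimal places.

Periodic yield y = 0.03275. First find Macaulay duration:
  t   CF        PV=CF/(1+0.03275)^t    t·PV
  1        37.50        36.3108        36.3108
  2        37.50        35.1594        70.3187
  3        25.00        22.6963        68.0888
  4        25.00        21.9765        87.9061
  5        25.00        21.2796       106.3981
  6        25.00        20.6048       123.6289
  7        25.00        19.9514       139.6599
  8        25.00        19.3187       154.5498
  9        25.00        18.7061       168.3549
  10    1,025.00       742.6289     7,426.2887
  Σ                    958.6325     8,381.5047
P = 958.6325; Macaulay duration = 8,381.5047 / 958.6325 = 8.74319 half-year periods = 4.37159 years.
Modified duration = D_Mac / (1 + y) = 4.37159 / 1.03275 = 4.23296 years.

4.23 years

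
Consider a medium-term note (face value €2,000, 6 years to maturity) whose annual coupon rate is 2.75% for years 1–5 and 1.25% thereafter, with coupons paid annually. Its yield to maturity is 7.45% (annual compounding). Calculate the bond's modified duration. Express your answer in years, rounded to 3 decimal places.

Periodic yield y = 0.0745. First find Macaulay duration:
  t   CF        PV=CF/(1+0.0745)^t    t·PV
  1        55.00        51.1866        51.1866
  2        55.00        47.6376        95.2752
  3        55.00        44.3347       133.0040
  4        55.00        41.2607       165.0430
  5        55.00        38.3999       191.9997
  6     2,025.00     1,315.7898     7,894.7387
  Σ                  1,538.6093     8,531.2471
P = 1,538.6093; Macaulay duration = 8,531.2471 / 1,538.6093 = 5.54478 years.
Modified duration = D_Mac / (1 + y) = 5.54478 / 1.0745 = 5.16033 years.

5.160 years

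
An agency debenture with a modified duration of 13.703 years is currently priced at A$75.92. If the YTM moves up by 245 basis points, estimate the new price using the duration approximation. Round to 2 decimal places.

Duration approximation: ΔP/P ≈ -D_mod · Δy = -13.703 × (+0.0245) = -0.3357235.
New price ≈ 75.92 × (1 - 0.3357235) = 50.43187188.

A$50.43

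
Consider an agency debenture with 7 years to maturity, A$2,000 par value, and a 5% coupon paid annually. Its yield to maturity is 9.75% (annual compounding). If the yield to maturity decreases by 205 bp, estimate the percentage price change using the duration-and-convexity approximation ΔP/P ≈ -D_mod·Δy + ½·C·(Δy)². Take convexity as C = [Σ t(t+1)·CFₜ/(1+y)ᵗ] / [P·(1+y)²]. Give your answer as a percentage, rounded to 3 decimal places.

+11.841%

With y = 0.0975:
  t   CF        PV=CF/(1+0.0975)^t    t·PV        t(t+1)·PV
  1       100.00        91.1162        91.1162         182.2323
  2       100.00        83.0216       166.0431         498.1294
  3       100.00        75.6461       226.9382         907.7529
  4       100.00        68.9258       275.7032       1,378.5162
  5       100.00        62.8026       314.0128       1,884.0768
  6       100.00        57.2233       343.3397       2,403.3782
  7     2,100.00     1,094.9331     7,664.5318      61,316.2547
  Σ                  1,533.6686     9,081.6852      68,570.3406
P = 1,533.6686; D_Mac = 5.92154 yrs; D_mod = 5.39548 yrs; C = 37.11895.
Duration effect: -5.39548 × (-0.0205) = +0.110607
Convexity effect: 0.5 × 37.11895 × (-0.0205)² = +0.0077996
ΔP/P ≈ +0.110607 + 0.0077996 = +0.118407 = +11.8407%.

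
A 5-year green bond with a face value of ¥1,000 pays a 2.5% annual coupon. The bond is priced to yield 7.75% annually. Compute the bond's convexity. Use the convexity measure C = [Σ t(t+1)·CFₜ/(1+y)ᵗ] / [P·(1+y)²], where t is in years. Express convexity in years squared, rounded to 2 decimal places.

With y = 0.0775:
  t   CF        PV=CF/(1+0.0775)^t    t·PV        t(t+1)·PV
  1        25.00        23.2019        23.2019          46.4037
  2        25.00        21.5330        43.0661         129.1983
  3        25.00        19.9843        59.9528         239.8112
  4        25.00        18.5469        74.1875         370.9376
  5     1,025.00       705.7282     3,528.6410      21,171.8460
  Σ                    788.9942     3,729.0493      21,958.1968
P = 788.9942.
Convexity = Σ t(t+1)·PV / [P·(1+y)²] = 21,958.1968 / (788.9942 × 1.161006) = 23.97112.

23.97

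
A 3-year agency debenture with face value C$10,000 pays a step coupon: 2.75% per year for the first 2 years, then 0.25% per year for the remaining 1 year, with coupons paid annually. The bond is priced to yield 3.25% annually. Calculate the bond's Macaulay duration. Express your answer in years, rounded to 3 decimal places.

2.918 years

Periodic yield y = 0.0325. Discount each cash flow and weight by its year:
  t   CF        PV=CF/(1+0.0325)^t    t·PV
  1       275.00       266.3438       266.3438
  2       275.00       257.9601       515.9202
  3    10,025.00     9,107.8150    27,323.4450
  Σ                  9,632.1189    28,105.7091
Price P = Σ PV = 9,632.1189.
Macaulay duration = Σ(t·PV) / P = 28,105.7091 / 9,632.1189 = 2.91792 years.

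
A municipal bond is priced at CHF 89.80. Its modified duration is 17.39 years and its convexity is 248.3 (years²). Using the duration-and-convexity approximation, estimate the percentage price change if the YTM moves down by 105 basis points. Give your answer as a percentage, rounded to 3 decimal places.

Duration effect: -D_mod·Δy = -17.39 × (-0.0105) = +0.182595
Convexity effect: ½·C·(Δy)² = 0.5 × 248.3 × (-0.0105)² = +0.0136875375
ΔP/P ≈ +0.182595 + 0.0136875375 = +0.1962825375
= +19.62825375%.

+19.628%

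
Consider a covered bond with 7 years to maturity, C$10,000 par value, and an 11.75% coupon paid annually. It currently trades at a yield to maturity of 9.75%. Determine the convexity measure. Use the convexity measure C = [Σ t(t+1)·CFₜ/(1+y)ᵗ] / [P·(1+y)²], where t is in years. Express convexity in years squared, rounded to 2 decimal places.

With y = 0.0975:
  t   CF        PV=CF/(1+0.0975)^t    t·PV        t(t+1)·PV
  1     1,175.00     1,070.6150     1,070.6150       2,141.2301
  2     1,175.00       975.5034     1,951.0069       5,853.0207
  3     1,175.00       888.8414     2,666.5242      10,666.0969
  4     1,175.00       809.8783     3,239.5131      16,197.5656
  5     1,175.00       737.9301     3,689.6505      22,137.9028
  6     1,175.00       672.3737     4,034.2420      28,239.6938
  7    11,175.00     5,826.6084    40,786.2587     326,290.0695
  Σ                 10,981.7503    57,437.8104     411,525.5794
P = 10,981.7503.
Convexity = Σ t(t+1)·PV / [P·(1+y)²] = 411,525.5794 / (10,981.7503 × 1.204506) = 31.11116.

31.11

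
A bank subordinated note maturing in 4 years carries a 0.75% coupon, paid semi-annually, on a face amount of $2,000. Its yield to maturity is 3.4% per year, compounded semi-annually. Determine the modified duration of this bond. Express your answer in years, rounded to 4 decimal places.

3.8787 years

Periodic yield y = 0.017. First find Macaulay duration:
  t   CF        PV=CF/(1+0.017)^t    t·PV
  1         7.50         7.3746         7.3746
  2         7.50         7.2514        14.5027
  3         7.50         7.1301        21.3904
  4         7.50         7.0110        28.0438
  5         7.50         6.8938        34.4688
  6         7.50         6.7785        40.6712
  7         7.50         6.6652        46.6566
  8     2,007.50     1,754.2356    14,033.8851
  Σ                  1,803.3403    14,226.9933
P = 1,803.3403; Macaulay duration = 14,226.9933 / 1,803.3403 = 7.88925 half-year periods = 3.94462 years.
Modified duration = D_Mac / (1 + y) = 3.94462 / 1.017 = 3.87868 years.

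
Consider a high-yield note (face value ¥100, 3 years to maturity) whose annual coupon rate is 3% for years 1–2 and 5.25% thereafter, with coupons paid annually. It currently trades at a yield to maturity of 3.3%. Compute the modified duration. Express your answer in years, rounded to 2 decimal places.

2.82 years

Periodic yield y = 0.033. First find Macaulay duration:
  t   CF        PV=CF/(1+0.033)^t    t·PV
  1         3.00         2.9042         2.9042
  2         3.00         2.8114         5.6228
  3       105.25        95.4819       286.4458
  Σ                    101.1975       294.9727
P = 101.1975; Macaulay duration = 294.9727 / 101.1975 = 2.91482 years.
Modified duration = D_Mac / (1 + y) = 2.91482 / 1.033 = 2.82171 years.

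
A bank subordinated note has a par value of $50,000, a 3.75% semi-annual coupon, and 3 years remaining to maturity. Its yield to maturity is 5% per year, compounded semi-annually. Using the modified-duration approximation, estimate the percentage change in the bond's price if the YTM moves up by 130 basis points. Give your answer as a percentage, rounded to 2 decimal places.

-3.63%

Periodic yield y = 0.025. Modified duration first:
  t   CF        PV=CF/(1+0.025)^t    t·PV
  1       937.50       914.6341       914.6341
  2       937.50       892.3260     1,784.6520
  3       937.50       870.5619     2,611.6858
  4       937.50       849.3287     3,397.3149
  5       937.50       828.6134     4,143.0670
  6    50,937.50    43,923.2466   263,539.4797
  Σ                 48,278.7108   276,390.8335
P = 48,278.7108; D_Mac = 5.72490 half-year periods = 2.86245 yrs; D_mod = 2.86245/(1+0.025) = 2.79263 yrs.
ΔP/P ≈ -D_mod · Δy = -2.79263 × (+0.013) = -0.036304 = -3.6304%.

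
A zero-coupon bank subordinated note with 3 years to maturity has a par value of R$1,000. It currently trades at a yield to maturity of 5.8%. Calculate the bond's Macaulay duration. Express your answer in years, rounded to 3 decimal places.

3.000 years

A zero-coupon bond has a single cash flow at maturity, so its Macaulay duration equals its maturity: 3 years.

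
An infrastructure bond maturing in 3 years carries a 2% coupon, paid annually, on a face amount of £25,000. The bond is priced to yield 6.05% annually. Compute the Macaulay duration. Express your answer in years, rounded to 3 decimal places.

Periodic yield y = 0.0605. Discount each cash flow and weight by its year:
  t   CF        PV=CF/(1+0.0605)^t    t·PV
  1       500.00       471.4757       471.4757
  2       500.00       444.5787       889.1574
  3    25,500.00    21,380.0227    64,140.0681
  Σ                 22,296.0771    65,500.7012
Price P = Σ PV = 22,296.0771.
Macaulay duration = Σ(t·PV) / P = 65,500.7012 / 22,296.0771 = 2.93777 years.

2.938 years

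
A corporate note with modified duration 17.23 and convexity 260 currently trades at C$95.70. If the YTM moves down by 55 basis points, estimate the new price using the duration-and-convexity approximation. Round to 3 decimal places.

Duration effect: -D_mod·Δy = -17.23 × (-0.0055) = +0.094765
Convexity effect: ½·C·(Δy)² = 0.5 × 260 × (-0.0055)² = +0.0039325
ΔP/P ≈ +0.094765 + 0.0039325 = +0.0986975
New price ≈ 95.70 × (1 + 0.0986975) = 105.14535075.

C$105.145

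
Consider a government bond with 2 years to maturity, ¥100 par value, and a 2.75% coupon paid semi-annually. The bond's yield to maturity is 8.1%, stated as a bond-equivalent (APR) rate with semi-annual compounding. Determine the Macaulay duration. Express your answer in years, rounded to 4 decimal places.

1.9572 years

Periodic yield y = 0.0405. Discount each cash flow and weight by its period:
  t   CF        PV=CF/(1+0.0405)^t    t·PV
  1        1.375         1.3215         1.3215
  2        1.375         1.2700         2.5401
  3        1.375         1.2206         3.6618
  4      101.375        86.4893       345.9573
  Σ                     90.3015       353.4807
Price P = Σ PV = 90.3015.
Macaulay duration = Σ(t·PV) / P = 353.4807 / 90.3015 = 3.91445 half-year periods.
In years: 3.91445 / 2 = 1.95723 years.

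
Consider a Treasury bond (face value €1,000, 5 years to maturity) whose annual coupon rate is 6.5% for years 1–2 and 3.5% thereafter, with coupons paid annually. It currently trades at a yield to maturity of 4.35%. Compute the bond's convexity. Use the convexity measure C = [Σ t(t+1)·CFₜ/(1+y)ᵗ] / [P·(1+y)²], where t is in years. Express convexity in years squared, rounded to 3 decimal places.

23.922

With y = 0.0435:
  t   CF        PV=CF/(1+0.0435)^t    t·PV        t(t+1)·PV
  1        65.00        62.2904        62.2904         124.5807
  2        65.00        59.6937       119.3874         358.1622
  3        35.00        30.8028        92.4085         369.6340
  4        35.00        29.5188       118.0751         590.3754
  5     1,035.00       836.5234     4,182.6169      25,095.7014
  Σ                  1,018.8290     4,574.7782      26,538.4536
P = 1,018.8290.
Convexity = Σ t(t+1)·PV / [P·(1+y)²] = 26,538.4536 / (1,018.8290 × 1.088892) = 23.92155.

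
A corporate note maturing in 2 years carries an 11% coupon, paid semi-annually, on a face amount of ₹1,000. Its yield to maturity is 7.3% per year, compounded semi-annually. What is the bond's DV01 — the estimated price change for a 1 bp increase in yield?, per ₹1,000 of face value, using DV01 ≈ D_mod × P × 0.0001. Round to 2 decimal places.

₹0.19

Periodic yield y = 0.0365.
  t   CF        PV=CF/(1+0.0365)^t    t·PV
  1        55.00        53.0632        53.0632
  2        55.00        51.1946       102.3892
  3        55.00        49.3918       148.1754
  4     1,055.00       914.0611     3,656.2445
  Σ                  1,067.7107     3,959.8722
P = 1,067.7107; D_Mac = 3.70875 half-year periods = 1.85438 yrs; D_mod = 1.78907 yrs.
DV01 ≈ 1.78907 × 1,067.7107 × 0.0001 = 0.191021.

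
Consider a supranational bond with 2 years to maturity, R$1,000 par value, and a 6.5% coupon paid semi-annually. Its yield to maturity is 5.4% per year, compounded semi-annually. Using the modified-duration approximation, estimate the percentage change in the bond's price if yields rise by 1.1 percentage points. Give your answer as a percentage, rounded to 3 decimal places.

Periodic yield y = 0.027. Modified duration first:
  t   CF        PV=CF/(1+0.027)^t    t·PV
  1        32.50        31.6456        31.6456
  2        32.50        30.8136        61.6272
  3        32.50        30.0035        90.0105
  4     1,032.50       928.1289     3,712.5155
  Σ                  1,020.5916     3,895.7988
P = 1,020.5916; D_Mac = 3.81720 half-year periods = 1.90860 yrs; D_mod = 1.90860/(1+0.027) = 1.85842 yrs.
ΔP/P ≈ -D_mod · Δy = -1.85842 × (+0.011) = -0.020443 = -2.0443%.

-2.044%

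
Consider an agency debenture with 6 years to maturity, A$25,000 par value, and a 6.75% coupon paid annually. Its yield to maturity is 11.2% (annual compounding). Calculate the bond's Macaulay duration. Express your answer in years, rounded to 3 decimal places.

5.019 years

Periodic yield y = 0.112. Discount each cash flow and weight by its year:
  t   CF        PV=CF/(1+0.112)^t    t·PV
  1     1,687.50     1,517.5360     1,517.5360
  2     1,687.50     1,364.6906     2,729.3812
  3     1,687.50     1,227.2398     3,681.7193
  4     1,687.50     1,103.6329     4,414.5315
  5     1,687.50       992.4756     4,962.3781
  6    26,687.50    14,114.9443    84,689.6658
  Σ                 20,320.5192   101,995.2120
Price P = Σ PV = 20,320.5192.
Macaulay duration = Σ(t·PV) / P = 101,995.2120 / 20,320.5192 = 5.01932 years.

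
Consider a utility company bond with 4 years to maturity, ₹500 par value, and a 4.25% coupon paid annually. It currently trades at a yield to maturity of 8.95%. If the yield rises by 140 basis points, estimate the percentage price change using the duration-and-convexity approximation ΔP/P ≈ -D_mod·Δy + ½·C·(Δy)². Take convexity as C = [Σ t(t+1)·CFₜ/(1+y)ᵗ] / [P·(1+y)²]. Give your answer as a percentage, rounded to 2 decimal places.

With y = 0.0895:
  t   CF        PV=CF/(1+0.0895)^t    t·PV        t(t+1)·PV
  1        21.25        19.5044        19.5044          39.0087
  2        21.25        17.9021        35.8042         107.4127
  3        21.25        16.4315        49.2945         197.1780
  4       521.25       369.9450     1,479.7799       7,398.8994
  Σ                    423.7830     1,584.3830       7,742.4989
P = 423.7830; D_Mac = 3.73867 yrs; D_mod = 3.43154 yrs; C = 15.39158.
Duration effect: -3.43154 × (+0.014) = -0.048042
Convexity effect: 0.5 × 15.39158 × (0.014)² = +0.0015084
ΔP/P ≈ -0.048042 + 0.0015084 = -0.046533 = -4.6533%.

-4.65%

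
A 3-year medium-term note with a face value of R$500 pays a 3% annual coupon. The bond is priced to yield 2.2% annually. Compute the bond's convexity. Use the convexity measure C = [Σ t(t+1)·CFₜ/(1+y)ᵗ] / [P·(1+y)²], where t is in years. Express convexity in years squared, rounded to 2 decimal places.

With y = 0.022:
  t   CF        PV=CF/(1+0.022)^t    t·PV        t(t+1)·PV
  1        15.00        14.6771        14.6771          29.3542
  2        15.00        14.3612        28.7223          86.1669
  3       515.00       482.4525     1,447.3574       5,789.4297
  Σ                    511.4907     1,490.7569       5,904.9509
P = 511.4907.
Convexity = Σ t(t+1)·PV / [P·(1+y)²] = 5,904.9509 / (511.4907 × 1.044484) = 11.05291.

11.05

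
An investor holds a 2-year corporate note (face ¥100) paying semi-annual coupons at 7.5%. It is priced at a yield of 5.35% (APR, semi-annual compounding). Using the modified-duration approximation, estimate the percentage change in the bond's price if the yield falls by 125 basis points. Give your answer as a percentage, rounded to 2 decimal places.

Periodic yield y = 0.02675. Modified duration first:
  t   CF        PV=CF/(1+0.02675)^t    t·PV
  1         3.75         3.6523         3.6523
  2         3.75         3.5571         7.1143
  3         3.75         3.4645        10.3934
  4       103.75        93.3532       373.4128
  Σ                    104.0271       394.5729
P = 104.0271; D_Mac = 3.79298 half-year periods = 1.89649 yrs; D_mod = 1.89649/(1+0.02675) = 1.84708 yrs.
ΔP/P ≈ -D_mod · Δy = -1.84708 × (-0.0125) = +0.023089 = +2.3089%.

+2.31%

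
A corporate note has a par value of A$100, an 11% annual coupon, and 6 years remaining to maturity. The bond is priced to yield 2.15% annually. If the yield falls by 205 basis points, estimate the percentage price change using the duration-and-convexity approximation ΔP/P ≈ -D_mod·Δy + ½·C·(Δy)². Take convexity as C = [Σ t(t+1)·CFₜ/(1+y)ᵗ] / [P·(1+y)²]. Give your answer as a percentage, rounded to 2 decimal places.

+10.58%

With y = 0.0215:
  t   CF        PV=CF/(1+0.0215)^t    t·PV        t(t+1)·PV
  1        11.00        10.7685        10.7685          21.5370
  2        11.00        10.5418        21.0837          63.2510
  3        11.00        10.3199        30.9598         123.8394
  4        11.00        10.1027        40.4110         202.0548
  5        11.00         9.8901        49.4505         296.7031
  6       111.00        97.6996       586.1976       4,103.3829
  Σ                    149.3227       738.8710       4,810.7681
P = 149.3227; D_Mac = 4.94815 yrs; D_mod = 4.84400 yrs; C = 30.87535.
Duration effect: -4.84400 × (-0.0205) = +0.099302
Convexity effect: 0.5 × 30.87535 × (-0.0205)² = +0.0064877
ΔP/P ≈ +0.099302 + 0.0064877 = +0.105790 = +10.5790%.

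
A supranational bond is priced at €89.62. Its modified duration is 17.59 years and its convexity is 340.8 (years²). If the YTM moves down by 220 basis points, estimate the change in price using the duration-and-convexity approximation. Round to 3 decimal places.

Duration effect: -D_mod·Δy = -17.59 × (-0.022) = +0.386980
Convexity effect: ½·C·(Δy)² = 0.5 × 340.8 × (-0.022)² = +0.0824736
ΔP/P ≈ +0.386980 + 0.0824736 = +0.4694536
ΔP ≈ 89.62 × (+0.4694536) = +42.072431632.

+€42.072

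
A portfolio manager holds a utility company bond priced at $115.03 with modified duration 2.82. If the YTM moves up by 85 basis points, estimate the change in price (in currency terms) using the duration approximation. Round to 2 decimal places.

Duration approximation: ΔP/P ≈ -D_mod · Δy = -2.82 × (+0.0085) = -0.023970.
ΔP ≈ 115.03 × (-0.023970) = -2.7572691.

-$2.76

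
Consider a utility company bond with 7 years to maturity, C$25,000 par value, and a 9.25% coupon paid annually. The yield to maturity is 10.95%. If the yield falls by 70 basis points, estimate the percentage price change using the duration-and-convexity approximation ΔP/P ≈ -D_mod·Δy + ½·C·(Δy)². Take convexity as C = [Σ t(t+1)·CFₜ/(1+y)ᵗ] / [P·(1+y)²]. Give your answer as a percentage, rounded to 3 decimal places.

With y = 0.1095:
  t   CF        PV=CF/(1+0.1095)^t    t·PV        t(t+1)·PV
  1     2,312.50     2,084.2722     2,084.2722       4,168.5444
  2     2,312.50     1,878.5689     3,757.1378      11,271.4134
  3     2,312.50     1,693.1671     5,079.5013      20,318.0052
  4     2,312.50     1,526.0632     6,104.2527      30,521.2637
  5     2,312.50     1,375.4513     6,877.2563      41,263.5381
  6     2,312.50     1,239.7037     7,438.2223      52,067.5560
  7    27,312.50    13,196.8508    92,377.9559     739,023.6476
  Σ                 22,994.0772   123,718.5986     898,633.9683
P = 22,994.0772; D_Mac = 5.38046 yrs; D_mod = 4.84944 yrs; C = 31.74770.
Duration effect: -4.84944 × (-0.007) = +0.033946
Convexity effect: 0.5 × 31.74770 × (-0.007)² = +0.0007778
ΔP/P ≈ +0.033946 + 0.0007778 = +0.034724 = +3.4724%.

+3.472%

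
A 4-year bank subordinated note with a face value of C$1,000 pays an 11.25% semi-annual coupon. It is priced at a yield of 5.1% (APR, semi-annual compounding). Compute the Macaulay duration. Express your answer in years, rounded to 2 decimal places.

Periodic yield y = 0.0255. Discount each cash flow and weight by its period:
  t   CF        PV=CF/(1+0.0255)^t    t·PV
  1        56.25        54.8513        54.8513
  2        56.25        53.4874       106.9747
  3        56.25        52.1574       156.4721
  4        56.25        50.8604       203.4416
  5        56.25        49.5957       247.9786
  6        56.25        48.3625       290.1749
  7        56.25        47.1599       330.1193
  8     1,056.25       863.5379     6,908.3032
  Σ                  1,220.0124     8,298.3157
Price P = Σ PV = 1,220.0124.
Macaulay duration = Σ(t·PV) / P = 8,298.3157 / 1,220.0124 = 6.80183 half-year periods.
In years: 6.80183 / 2 = 3.40091 years.

3.40 years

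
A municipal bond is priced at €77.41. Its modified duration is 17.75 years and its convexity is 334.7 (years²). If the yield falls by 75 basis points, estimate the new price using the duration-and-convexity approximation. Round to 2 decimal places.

Duration effect: -D_mod·Δy = -17.75 × (-0.0075) = +0.133125
Convexity effect: ½·C·(Δy)² = 0.5 × 334.7 × (-0.0075)² = +0.0094134375
ΔP/P ≈ +0.133125 + 0.0094134375 = +0.1425384375
New price ≈ 77.41 × (1 + 0.1425384375) = 88.443900446875.

€88.44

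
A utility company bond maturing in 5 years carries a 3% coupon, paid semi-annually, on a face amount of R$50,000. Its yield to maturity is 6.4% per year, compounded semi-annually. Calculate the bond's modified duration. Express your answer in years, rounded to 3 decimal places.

4.504 years

Periodic yield y = 0.032. First find Macaulay duration:
  t   CF        PV=CF/(1+0.032)^t    t·PV
  1       750.00       726.7442       726.7442
  2       750.00       704.2095     1,408.4190
  3       750.00       682.3735     2,047.1206
  4       750.00       661.2147     2,644.8586
  5       750.00       640.7119     3,203.5594
  6       750.00       620.8448     3,725.0691
  7       750.00       601.5938     4,211.1569
  8       750.00       582.9398     4,663.5182
  9       750.00       564.8641     5,083.7771
  10   50,750.00    37,037.2791   370,372.7905
  Σ                 42,822.7754   398,087.0135
P = 42,822.7754; Macaulay duration = 398,087.0135 / 42,822.7754 = 9.29615 half-year periods = 4.64808 years.
Modified duration = D_Mac / (1 + y) = 4.64808 / 1.032 = 4.50395 years.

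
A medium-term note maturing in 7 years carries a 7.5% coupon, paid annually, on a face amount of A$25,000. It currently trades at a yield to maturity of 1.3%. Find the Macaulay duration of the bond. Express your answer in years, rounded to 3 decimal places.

Periodic yield y = 0.013. Discount each cash flow and weight by its year:
  t   CF        PV=CF/(1+0.013)^t    t·PV
  1     1,875.00     1,850.9378     1,850.9378
  2     1,875.00     1,827.1844     3,654.3688
  3     1,875.00     1,803.7358     5,411.2075
  4     1,875.00     1,780.5882     7,122.3528
  5     1,875.00     1,757.7376     8,788.6880
  6     1,875.00     1,735.1803    10,411.0816
  7    26,875.00    24,551.7445   171,862.2113
  Σ                 35,307.1086   209,100.8479
Price P = Σ PV = 35,307.1086.
Macaulay duration = Σ(t·PV) / P = 209,100.8479 / 35,307.1086 = 5.92234 years.

5.922 years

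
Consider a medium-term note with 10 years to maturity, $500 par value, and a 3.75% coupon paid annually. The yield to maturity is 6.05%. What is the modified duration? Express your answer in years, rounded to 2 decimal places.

7.87 years

Periodic yield y = 0.0605. First find Macaulay duration:
  t   CF        PV=CF/(1+0.0605)^t    t·PV
  1        18.75        17.6803        17.6803
  2        18.75        16.6717        33.3434
  3        18.75        15.7206        47.1618
  4        18.75        14.8238        59.2951
  5        18.75        13.9781        69.8905
  6        18.75        13.1807        79.0840
  7        18.75        12.4287        87.0011
  8        18.75        11.7197        93.7575
  9        18.75        11.0511        99.4598
  10      518.75       288.3045     2,883.0447
  Σ                    415.5591     3,469.7182
P = 415.5591; Macaulay duration = 3,469.7182 / 415.5591 = 8.34952 years.
Modified duration = D_Mac / (1 + y) = 8.34952 / 1.0605 = 7.87319 years.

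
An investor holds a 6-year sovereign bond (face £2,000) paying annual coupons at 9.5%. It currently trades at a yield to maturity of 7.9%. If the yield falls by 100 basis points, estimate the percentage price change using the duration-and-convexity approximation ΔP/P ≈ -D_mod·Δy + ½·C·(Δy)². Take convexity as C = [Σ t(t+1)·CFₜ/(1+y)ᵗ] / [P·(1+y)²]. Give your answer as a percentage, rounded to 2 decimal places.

+4.66%

With y = 0.079:
  t   CF        PV=CF/(1+0.079)^t    t·PV        t(t+1)·PV
  1       190.00       176.0890       176.0890         352.1779
  2       190.00       163.1965       326.3929         979.1787
  3       190.00       151.2479       453.7436       1,814.9744
  4       190.00       140.1741       560.6965       2,803.4823
  5       190.00       129.9111       649.5557       3,897.3341
  6     2,190.00     1,387.7635     8,326.5807      58,286.0651
  Σ                  2,148.3820    10,493.0583      68,133.2126
P = 2,148.3820; D_Mac = 4.88417 yrs; D_mod = 4.52657 yrs; C = 27.23984.
Duration effect: -4.52657 × (-0.01) = +0.045266
Convexity effect: 0.5 × 27.23984 × (-0.01)² = +0.0013620
ΔP/P ≈ +0.045266 + 0.0013620 = +0.046628 = +4.6628%.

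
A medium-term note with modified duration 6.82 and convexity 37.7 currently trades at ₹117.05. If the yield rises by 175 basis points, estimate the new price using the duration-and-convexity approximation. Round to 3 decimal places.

₹103.756

Duration effect: -D_mod·Δy = -6.82 × (+0.0175) = -0.119350
Convexity effect: ½·C·(Δy)² = 0.5 × 37.7 × (0.0175)² = +0.0057728125
ΔP/P ≈ -0.119350 + 0.0057728125 = -0.1135771875
New price ≈ 117.05 × (1 - 0.1135771875) = 103.755790203125.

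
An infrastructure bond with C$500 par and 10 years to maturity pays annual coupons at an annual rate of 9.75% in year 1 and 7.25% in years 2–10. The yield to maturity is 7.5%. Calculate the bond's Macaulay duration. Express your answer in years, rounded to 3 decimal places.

7.274 years

Periodic yield y = 0.075. Discount each cash flow and weight by its year:
  t   CF        PV=CF/(1+0.075)^t    t·PV
  1        48.75        45.3488        45.3488
  2        36.25        31.3683        62.7366
  3        36.25        29.1798        87.5395
  4        36.25        27.1440       108.5761
  5        36.25        25.2503       126.2513
  6        36.25        23.4886       140.9316
  7        36.25        21.8499       152.9491
  8        36.25        20.3255       162.6036
  9        36.25        18.9074       170.1666
  10      536.25       260.1852     2,601.8524
  Σ                    503.0478     3,658.9556
Price P = Σ PV = 503.0478.
Macaulay duration = Σ(t·PV) / P = 3,658.9556 / 503.0478 = 7.27357 years.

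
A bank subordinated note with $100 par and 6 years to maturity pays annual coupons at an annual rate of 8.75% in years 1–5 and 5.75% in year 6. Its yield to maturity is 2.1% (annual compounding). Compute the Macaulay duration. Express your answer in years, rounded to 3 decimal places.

5.070 years

Periodic yield y = 0.021. Discount each cash flow and weight by its year:
  t   CF        PV=CF/(1+0.021)^t    t·PV
  1         8.75         8.5700         8.5700
  2         8.75         8.3938        16.7875
  3         8.75         8.2211        24.6634
  4         8.75         8.0520        32.2081
  5         8.75         7.8864        39.4320
  6       105.75        93.3525       560.1150
  Σ                    134.4758       681.7760
Price P = Σ PV = 134.4758.
Macaulay duration = Σ(t·PV) / P = 681.7760 / 134.4758 = 5.06988 years.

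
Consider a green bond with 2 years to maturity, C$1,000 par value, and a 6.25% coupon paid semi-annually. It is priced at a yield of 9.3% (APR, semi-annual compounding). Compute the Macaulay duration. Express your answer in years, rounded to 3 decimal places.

Periodic yield y = 0.0465. Discount each cash flow and weight by its period:
  t   CF        PV=CF/(1+0.0465)^t    t·PV
  1        31.25        29.8614        29.8614
  2        31.25        28.5346        57.0692
  3        31.25        27.2667        81.8001
  4     1,031.25       859.8190     3,439.2759
  Σ                    945.4817     3,608.0066
Price P = Σ PV = 945.4817.
Macaulay duration = Σ(t·PV) / P = 3,608.0066 / 945.4817 = 3.81605 half-year periods.
In years: 3.81605 / 2 = 1.90803 years.

1.908 years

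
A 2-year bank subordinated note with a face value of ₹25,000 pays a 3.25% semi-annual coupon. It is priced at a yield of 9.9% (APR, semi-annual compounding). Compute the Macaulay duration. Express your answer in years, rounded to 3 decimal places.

Periodic yield y = 0.0495. Discount each cash flow and weight by its period:
  t   CF        PV=CF/(1+0.0495)^t    t·PV
  1       406.25       387.0891       387.0891
  2       406.25       368.8319       737.6638
  3       406.25       351.4358     1,054.3075
  4    25,406.25    20,941.6451    83,766.5805
  Σ                 22,049.0020    85,945.6409
Price P = Σ PV = 22,049.0020.
Macaulay duration = Σ(t·PV) / P = 85,945.6409 / 22,049.0020 = 3.89794 half-year periods.
In years: 3.89794 / 2 = 1.94897 years.

1.949 years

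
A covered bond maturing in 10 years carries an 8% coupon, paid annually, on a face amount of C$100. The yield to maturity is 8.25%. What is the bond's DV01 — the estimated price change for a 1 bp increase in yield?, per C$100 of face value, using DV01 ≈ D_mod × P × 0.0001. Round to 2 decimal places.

C$0.07

Periodic yield y = 0.0825.
  t   CF        PV=CF/(1+0.0825)^t    t·PV
  1         8.00         7.3903         7.3903
  2         8.00         6.8271        13.6541
  3         8.00         6.3068        18.9203
  4         8.00         5.8261        23.3044
  5         8.00         5.3821        26.9104
  6         8.00         4.9719        29.8314
  7         8.00         4.5930        32.1509
  8         8.00         4.2429        33.9435
  9         8.00         3.9196        35.2762
  10      108.00        48.8815       488.8152
  Σ                     98.3412       710.1967
P = 98.3412; D_Mac = 7.22176 yrs; D_mod = 6.67137 yrs.
DV01 ≈ 6.67137 × 98.3412 × 0.0001 = 0.065607.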